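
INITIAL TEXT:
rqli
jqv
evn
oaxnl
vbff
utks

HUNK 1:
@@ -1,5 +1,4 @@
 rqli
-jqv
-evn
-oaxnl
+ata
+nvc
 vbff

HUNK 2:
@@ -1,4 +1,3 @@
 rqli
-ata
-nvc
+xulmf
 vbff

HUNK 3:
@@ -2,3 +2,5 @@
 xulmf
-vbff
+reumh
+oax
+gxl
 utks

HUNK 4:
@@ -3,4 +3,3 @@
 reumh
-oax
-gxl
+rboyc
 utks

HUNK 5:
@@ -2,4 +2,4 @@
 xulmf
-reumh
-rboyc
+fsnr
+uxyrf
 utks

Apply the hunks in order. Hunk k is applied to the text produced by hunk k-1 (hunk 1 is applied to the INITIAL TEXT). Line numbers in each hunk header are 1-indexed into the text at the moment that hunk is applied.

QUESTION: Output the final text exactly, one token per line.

Hunk 1: at line 1 remove [jqv,evn,oaxnl] add [ata,nvc] -> 5 lines: rqli ata nvc vbff utks
Hunk 2: at line 1 remove [ata,nvc] add [xulmf] -> 4 lines: rqli xulmf vbff utks
Hunk 3: at line 2 remove [vbff] add [reumh,oax,gxl] -> 6 lines: rqli xulmf reumh oax gxl utks
Hunk 4: at line 3 remove [oax,gxl] add [rboyc] -> 5 lines: rqli xulmf reumh rboyc utks
Hunk 5: at line 2 remove [reumh,rboyc] add [fsnr,uxyrf] -> 5 lines: rqli xulmf fsnr uxyrf utks

Answer: rqli
xulmf
fsnr
uxyrf
utks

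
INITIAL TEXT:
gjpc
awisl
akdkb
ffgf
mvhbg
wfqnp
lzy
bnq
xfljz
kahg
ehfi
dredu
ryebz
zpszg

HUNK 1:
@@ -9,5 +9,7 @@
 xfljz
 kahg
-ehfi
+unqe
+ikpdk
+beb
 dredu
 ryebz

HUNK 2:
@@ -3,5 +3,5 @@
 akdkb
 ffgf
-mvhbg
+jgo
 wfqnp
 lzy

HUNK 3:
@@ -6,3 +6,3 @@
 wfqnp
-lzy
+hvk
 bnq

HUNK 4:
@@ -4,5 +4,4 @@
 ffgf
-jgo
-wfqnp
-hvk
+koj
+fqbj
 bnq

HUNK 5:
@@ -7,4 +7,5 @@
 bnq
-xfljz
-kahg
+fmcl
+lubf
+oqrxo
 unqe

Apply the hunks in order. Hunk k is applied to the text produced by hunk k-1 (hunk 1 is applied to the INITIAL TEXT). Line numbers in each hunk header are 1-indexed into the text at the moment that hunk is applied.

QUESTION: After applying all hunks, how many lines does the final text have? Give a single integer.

Answer: 16

Derivation:
Hunk 1: at line 9 remove [ehfi] add [unqe,ikpdk,beb] -> 16 lines: gjpc awisl akdkb ffgf mvhbg wfqnp lzy bnq xfljz kahg unqe ikpdk beb dredu ryebz zpszg
Hunk 2: at line 3 remove [mvhbg] add [jgo] -> 16 lines: gjpc awisl akdkb ffgf jgo wfqnp lzy bnq xfljz kahg unqe ikpdk beb dredu ryebz zpszg
Hunk 3: at line 6 remove [lzy] add [hvk] -> 16 lines: gjpc awisl akdkb ffgf jgo wfqnp hvk bnq xfljz kahg unqe ikpdk beb dredu ryebz zpszg
Hunk 4: at line 4 remove [jgo,wfqnp,hvk] add [koj,fqbj] -> 15 lines: gjpc awisl akdkb ffgf koj fqbj bnq xfljz kahg unqe ikpdk beb dredu ryebz zpszg
Hunk 5: at line 7 remove [xfljz,kahg] add [fmcl,lubf,oqrxo] -> 16 lines: gjpc awisl akdkb ffgf koj fqbj bnq fmcl lubf oqrxo unqe ikpdk beb dredu ryebz zpszg
Final line count: 16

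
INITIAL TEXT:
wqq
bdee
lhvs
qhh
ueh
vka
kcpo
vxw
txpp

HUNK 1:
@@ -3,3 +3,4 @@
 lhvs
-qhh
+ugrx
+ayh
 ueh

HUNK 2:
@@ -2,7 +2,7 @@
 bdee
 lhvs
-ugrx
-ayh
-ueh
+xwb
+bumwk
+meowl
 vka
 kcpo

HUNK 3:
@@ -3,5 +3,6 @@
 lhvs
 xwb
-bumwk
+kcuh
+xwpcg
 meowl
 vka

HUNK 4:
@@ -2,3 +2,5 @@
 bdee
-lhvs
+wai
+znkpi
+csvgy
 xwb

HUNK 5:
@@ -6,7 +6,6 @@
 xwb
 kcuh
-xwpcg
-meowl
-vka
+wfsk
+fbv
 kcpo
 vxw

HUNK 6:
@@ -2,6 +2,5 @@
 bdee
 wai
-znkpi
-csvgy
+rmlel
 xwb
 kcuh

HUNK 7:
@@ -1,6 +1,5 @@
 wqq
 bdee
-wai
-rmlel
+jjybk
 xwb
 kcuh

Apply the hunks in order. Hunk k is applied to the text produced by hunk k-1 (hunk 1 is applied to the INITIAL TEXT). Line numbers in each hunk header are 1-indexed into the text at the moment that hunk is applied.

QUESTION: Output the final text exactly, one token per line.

Answer: wqq
bdee
jjybk
xwb
kcuh
wfsk
fbv
kcpo
vxw
txpp

Derivation:
Hunk 1: at line 3 remove [qhh] add [ugrx,ayh] -> 10 lines: wqq bdee lhvs ugrx ayh ueh vka kcpo vxw txpp
Hunk 2: at line 2 remove [ugrx,ayh,ueh] add [xwb,bumwk,meowl] -> 10 lines: wqq bdee lhvs xwb bumwk meowl vka kcpo vxw txpp
Hunk 3: at line 3 remove [bumwk] add [kcuh,xwpcg] -> 11 lines: wqq bdee lhvs xwb kcuh xwpcg meowl vka kcpo vxw txpp
Hunk 4: at line 2 remove [lhvs] add [wai,znkpi,csvgy] -> 13 lines: wqq bdee wai znkpi csvgy xwb kcuh xwpcg meowl vka kcpo vxw txpp
Hunk 5: at line 6 remove [xwpcg,meowl,vka] add [wfsk,fbv] -> 12 lines: wqq bdee wai znkpi csvgy xwb kcuh wfsk fbv kcpo vxw txpp
Hunk 6: at line 2 remove [znkpi,csvgy] add [rmlel] -> 11 lines: wqq bdee wai rmlel xwb kcuh wfsk fbv kcpo vxw txpp
Hunk 7: at line 1 remove [wai,rmlel] add [jjybk] -> 10 lines: wqq bdee jjybk xwb kcuh wfsk fbv kcpo vxw txpp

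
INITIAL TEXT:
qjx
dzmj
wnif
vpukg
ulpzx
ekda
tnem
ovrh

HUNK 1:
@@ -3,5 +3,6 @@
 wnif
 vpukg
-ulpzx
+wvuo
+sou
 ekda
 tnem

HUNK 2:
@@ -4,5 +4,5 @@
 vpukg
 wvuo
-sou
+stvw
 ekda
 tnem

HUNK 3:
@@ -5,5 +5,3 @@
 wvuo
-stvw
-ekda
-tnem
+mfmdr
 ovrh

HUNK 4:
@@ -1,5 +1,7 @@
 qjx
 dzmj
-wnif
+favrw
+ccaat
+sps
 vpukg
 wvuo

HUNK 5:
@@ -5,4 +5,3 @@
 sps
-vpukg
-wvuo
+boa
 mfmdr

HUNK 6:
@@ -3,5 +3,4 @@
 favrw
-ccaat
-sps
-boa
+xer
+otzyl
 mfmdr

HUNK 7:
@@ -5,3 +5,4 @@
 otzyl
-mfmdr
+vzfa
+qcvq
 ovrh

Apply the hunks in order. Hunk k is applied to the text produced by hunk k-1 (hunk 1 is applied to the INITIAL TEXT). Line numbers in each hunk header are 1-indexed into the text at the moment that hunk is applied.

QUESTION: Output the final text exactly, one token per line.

Answer: qjx
dzmj
favrw
xer
otzyl
vzfa
qcvq
ovrh

Derivation:
Hunk 1: at line 3 remove [ulpzx] add [wvuo,sou] -> 9 lines: qjx dzmj wnif vpukg wvuo sou ekda tnem ovrh
Hunk 2: at line 4 remove [sou] add [stvw] -> 9 lines: qjx dzmj wnif vpukg wvuo stvw ekda tnem ovrh
Hunk 3: at line 5 remove [stvw,ekda,tnem] add [mfmdr] -> 7 lines: qjx dzmj wnif vpukg wvuo mfmdr ovrh
Hunk 4: at line 1 remove [wnif] add [favrw,ccaat,sps] -> 9 lines: qjx dzmj favrw ccaat sps vpukg wvuo mfmdr ovrh
Hunk 5: at line 5 remove [vpukg,wvuo] add [boa] -> 8 lines: qjx dzmj favrw ccaat sps boa mfmdr ovrh
Hunk 6: at line 3 remove [ccaat,sps,boa] add [xer,otzyl] -> 7 lines: qjx dzmj favrw xer otzyl mfmdr ovrh
Hunk 7: at line 5 remove [mfmdr] add [vzfa,qcvq] -> 8 lines: qjx dzmj favrw xer otzyl vzfa qcvq ovrh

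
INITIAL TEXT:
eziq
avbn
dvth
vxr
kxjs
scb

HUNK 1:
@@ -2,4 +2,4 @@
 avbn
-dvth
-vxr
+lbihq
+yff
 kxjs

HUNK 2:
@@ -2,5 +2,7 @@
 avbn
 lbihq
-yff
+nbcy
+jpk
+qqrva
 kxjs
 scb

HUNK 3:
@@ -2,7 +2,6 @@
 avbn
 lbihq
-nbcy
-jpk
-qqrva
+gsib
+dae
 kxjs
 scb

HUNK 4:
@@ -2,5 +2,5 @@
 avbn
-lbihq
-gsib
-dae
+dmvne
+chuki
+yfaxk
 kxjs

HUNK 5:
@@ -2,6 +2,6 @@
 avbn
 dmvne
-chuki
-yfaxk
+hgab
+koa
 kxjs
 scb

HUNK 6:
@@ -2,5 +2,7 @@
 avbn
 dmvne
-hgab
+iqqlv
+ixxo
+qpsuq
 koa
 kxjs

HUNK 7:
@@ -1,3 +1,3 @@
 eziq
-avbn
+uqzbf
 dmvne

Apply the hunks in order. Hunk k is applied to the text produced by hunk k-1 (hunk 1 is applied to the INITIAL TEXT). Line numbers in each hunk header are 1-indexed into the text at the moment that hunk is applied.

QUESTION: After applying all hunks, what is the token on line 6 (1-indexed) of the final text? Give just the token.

Hunk 1: at line 2 remove [dvth,vxr] add [lbihq,yff] -> 6 lines: eziq avbn lbihq yff kxjs scb
Hunk 2: at line 2 remove [yff] add [nbcy,jpk,qqrva] -> 8 lines: eziq avbn lbihq nbcy jpk qqrva kxjs scb
Hunk 3: at line 2 remove [nbcy,jpk,qqrva] add [gsib,dae] -> 7 lines: eziq avbn lbihq gsib dae kxjs scb
Hunk 4: at line 2 remove [lbihq,gsib,dae] add [dmvne,chuki,yfaxk] -> 7 lines: eziq avbn dmvne chuki yfaxk kxjs scb
Hunk 5: at line 2 remove [chuki,yfaxk] add [hgab,koa] -> 7 lines: eziq avbn dmvne hgab koa kxjs scb
Hunk 6: at line 2 remove [hgab] add [iqqlv,ixxo,qpsuq] -> 9 lines: eziq avbn dmvne iqqlv ixxo qpsuq koa kxjs scb
Hunk 7: at line 1 remove [avbn] add [uqzbf] -> 9 lines: eziq uqzbf dmvne iqqlv ixxo qpsuq koa kxjs scb
Final line 6: qpsuq

Answer: qpsuq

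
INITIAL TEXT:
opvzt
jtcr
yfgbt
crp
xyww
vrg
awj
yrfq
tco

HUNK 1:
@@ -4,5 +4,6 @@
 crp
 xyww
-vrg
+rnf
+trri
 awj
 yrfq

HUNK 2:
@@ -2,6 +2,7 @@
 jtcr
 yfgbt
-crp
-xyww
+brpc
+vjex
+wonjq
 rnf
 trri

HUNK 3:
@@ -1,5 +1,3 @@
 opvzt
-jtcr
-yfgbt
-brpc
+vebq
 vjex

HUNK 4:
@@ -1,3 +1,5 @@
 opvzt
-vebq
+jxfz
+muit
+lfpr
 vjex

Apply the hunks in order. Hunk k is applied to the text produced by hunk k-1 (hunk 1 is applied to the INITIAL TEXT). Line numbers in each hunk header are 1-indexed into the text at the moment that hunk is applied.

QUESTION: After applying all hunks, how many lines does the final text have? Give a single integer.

Answer: 11

Derivation:
Hunk 1: at line 4 remove [vrg] add [rnf,trri] -> 10 lines: opvzt jtcr yfgbt crp xyww rnf trri awj yrfq tco
Hunk 2: at line 2 remove [crp,xyww] add [brpc,vjex,wonjq] -> 11 lines: opvzt jtcr yfgbt brpc vjex wonjq rnf trri awj yrfq tco
Hunk 3: at line 1 remove [jtcr,yfgbt,brpc] add [vebq] -> 9 lines: opvzt vebq vjex wonjq rnf trri awj yrfq tco
Hunk 4: at line 1 remove [vebq] add [jxfz,muit,lfpr] -> 11 lines: opvzt jxfz muit lfpr vjex wonjq rnf trri awj yrfq tco
Final line count: 11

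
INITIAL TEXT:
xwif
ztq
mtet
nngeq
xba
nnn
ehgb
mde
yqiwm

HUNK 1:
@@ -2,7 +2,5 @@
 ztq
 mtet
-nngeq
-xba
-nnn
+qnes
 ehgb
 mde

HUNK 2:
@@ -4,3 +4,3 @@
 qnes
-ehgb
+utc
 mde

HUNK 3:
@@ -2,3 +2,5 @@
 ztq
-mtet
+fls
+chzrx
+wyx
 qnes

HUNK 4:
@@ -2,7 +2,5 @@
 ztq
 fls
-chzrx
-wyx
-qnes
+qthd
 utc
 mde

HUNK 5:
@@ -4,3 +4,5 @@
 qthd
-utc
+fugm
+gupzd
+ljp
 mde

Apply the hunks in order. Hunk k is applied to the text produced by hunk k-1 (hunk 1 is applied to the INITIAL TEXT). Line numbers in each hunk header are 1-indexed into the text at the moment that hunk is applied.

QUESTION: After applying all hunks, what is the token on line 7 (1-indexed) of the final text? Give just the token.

Answer: ljp

Derivation:
Hunk 1: at line 2 remove [nngeq,xba,nnn] add [qnes] -> 7 lines: xwif ztq mtet qnes ehgb mde yqiwm
Hunk 2: at line 4 remove [ehgb] add [utc] -> 7 lines: xwif ztq mtet qnes utc mde yqiwm
Hunk 3: at line 2 remove [mtet] add [fls,chzrx,wyx] -> 9 lines: xwif ztq fls chzrx wyx qnes utc mde yqiwm
Hunk 4: at line 2 remove [chzrx,wyx,qnes] add [qthd] -> 7 lines: xwif ztq fls qthd utc mde yqiwm
Hunk 5: at line 4 remove [utc] add [fugm,gupzd,ljp] -> 9 lines: xwif ztq fls qthd fugm gupzd ljp mde yqiwm
Final line 7: ljp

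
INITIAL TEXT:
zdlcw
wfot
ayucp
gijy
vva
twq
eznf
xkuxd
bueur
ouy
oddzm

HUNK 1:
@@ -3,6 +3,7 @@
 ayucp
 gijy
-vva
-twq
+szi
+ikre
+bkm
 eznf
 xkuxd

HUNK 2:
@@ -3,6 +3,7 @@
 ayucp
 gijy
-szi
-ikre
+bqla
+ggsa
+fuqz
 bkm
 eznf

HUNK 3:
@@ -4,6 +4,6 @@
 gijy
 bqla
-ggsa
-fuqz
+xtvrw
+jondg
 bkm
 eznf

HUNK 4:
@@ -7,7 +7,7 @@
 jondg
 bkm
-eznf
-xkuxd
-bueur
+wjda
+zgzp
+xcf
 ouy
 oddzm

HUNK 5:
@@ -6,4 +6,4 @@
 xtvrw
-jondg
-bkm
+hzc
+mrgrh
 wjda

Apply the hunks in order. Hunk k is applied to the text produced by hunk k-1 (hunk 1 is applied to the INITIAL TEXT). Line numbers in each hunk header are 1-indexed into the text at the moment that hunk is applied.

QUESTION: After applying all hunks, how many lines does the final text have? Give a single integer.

Hunk 1: at line 3 remove [vva,twq] add [szi,ikre,bkm] -> 12 lines: zdlcw wfot ayucp gijy szi ikre bkm eznf xkuxd bueur ouy oddzm
Hunk 2: at line 3 remove [szi,ikre] add [bqla,ggsa,fuqz] -> 13 lines: zdlcw wfot ayucp gijy bqla ggsa fuqz bkm eznf xkuxd bueur ouy oddzm
Hunk 3: at line 4 remove [ggsa,fuqz] add [xtvrw,jondg] -> 13 lines: zdlcw wfot ayucp gijy bqla xtvrw jondg bkm eznf xkuxd bueur ouy oddzm
Hunk 4: at line 7 remove [eznf,xkuxd,bueur] add [wjda,zgzp,xcf] -> 13 lines: zdlcw wfot ayucp gijy bqla xtvrw jondg bkm wjda zgzp xcf ouy oddzm
Hunk 5: at line 6 remove [jondg,bkm] add [hzc,mrgrh] -> 13 lines: zdlcw wfot ayucp gijy bqla xtvrw hzc mrgrh wjda zgzp xcf ouy oddzm
Final line count: 13

Answer: 13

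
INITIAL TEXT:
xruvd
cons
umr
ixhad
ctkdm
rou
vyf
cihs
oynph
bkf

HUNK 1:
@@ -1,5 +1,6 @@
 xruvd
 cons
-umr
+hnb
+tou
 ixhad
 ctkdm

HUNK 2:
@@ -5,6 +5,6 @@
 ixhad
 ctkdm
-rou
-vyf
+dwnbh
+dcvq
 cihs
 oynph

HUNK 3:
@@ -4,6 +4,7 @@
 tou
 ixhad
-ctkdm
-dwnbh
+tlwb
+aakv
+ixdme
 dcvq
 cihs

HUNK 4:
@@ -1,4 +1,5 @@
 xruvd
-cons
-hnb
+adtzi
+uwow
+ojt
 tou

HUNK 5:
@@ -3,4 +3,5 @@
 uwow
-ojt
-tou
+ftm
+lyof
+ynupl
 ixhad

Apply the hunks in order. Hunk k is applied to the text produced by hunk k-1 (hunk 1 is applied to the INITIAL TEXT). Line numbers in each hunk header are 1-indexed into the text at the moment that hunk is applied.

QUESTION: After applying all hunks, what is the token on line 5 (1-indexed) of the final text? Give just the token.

Answer: lyof

Derivation:
Hunk 1: at line 1 remove [umr] add [hnb,tou] -> 11 lines: xruvd cons hnb tou ixhad ctkdm rou vyf cihs oynph bkf
Hunk 2: at line 5 remove [rou,vyf] add [dwnbh,dcvq] -> 11 lines: xruvd cons hnb tou ixhad ctkdm dwnbh dcvq cihs oynph bkf
Hunk 3: at line 4 remove [ctkdm,dwnbh] add [tlwb,aakv,ixdme] -> 12 lines: xruvd cons hnb tou ixhad tlwb aakv ixdme dcvq cihs oynph bkf
Hunk 4: at line 1 remove [cons,hnb] add [adtzi,uwow,ojt] -> 13 lines: xruvd adtzi uwow ojt tou ixhad tlwb aakv ixdme dcvq cihs oynph bkf
Hunk 5: at line 3 remove [ojt,tou] add [ftm,lyof,ynupl] -> 14 lines: xruvd adtzi uwow ftm lyof ynupl ixhad tlwb aakv ixdme dcvq cihs oynph bkf
Final line 5: lyof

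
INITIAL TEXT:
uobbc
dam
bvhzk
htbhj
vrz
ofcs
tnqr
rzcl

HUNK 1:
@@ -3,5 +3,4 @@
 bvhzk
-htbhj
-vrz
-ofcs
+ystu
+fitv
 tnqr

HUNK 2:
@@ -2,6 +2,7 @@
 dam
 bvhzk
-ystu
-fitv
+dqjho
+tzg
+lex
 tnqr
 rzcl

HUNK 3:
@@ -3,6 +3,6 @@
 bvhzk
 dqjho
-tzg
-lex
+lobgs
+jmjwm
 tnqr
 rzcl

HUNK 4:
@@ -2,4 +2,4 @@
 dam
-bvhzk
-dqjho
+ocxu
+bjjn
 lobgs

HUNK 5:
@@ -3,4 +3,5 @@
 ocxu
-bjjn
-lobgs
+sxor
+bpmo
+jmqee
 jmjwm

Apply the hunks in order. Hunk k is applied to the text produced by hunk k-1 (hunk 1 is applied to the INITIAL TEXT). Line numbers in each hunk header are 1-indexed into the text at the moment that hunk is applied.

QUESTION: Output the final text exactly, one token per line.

Answer: uobbc
dam
ocxu
sxor
bpmo
jmqee
jmjwm
tnqr
rzcl

Derivation:
Hunk 1: at line 3 remove [htbhj,vrz,ofcs] add [ystu,fitv] -> 7 lines: uobbc dam bvhzk ystu fitv tnqr rzcl
Hunk 2: at line 2 remove [ystu,fitv] add [dqjho,tzg,lex] -> 8 lines: uobbc dam bvhzk dqjho tzg lex tnqr rzcl
Hunk 3: at line 3 remove [tzg,lex] add [lobgs,jmjwm] -> 8 lines: uobbc dam bvhzk dqjho lobgs jmjwm tnqr rzcl
Hunk 4: at line 2 remove [bvhzk,dqjho] add [ocxu,bjjn] -> 8 lines: uobbc dam ocxu bjjn lobgs jmjwm tnqr rzcl
Hunk 5: at line 3 remove [bjjn,lobgs] add [sxor,bpmo,jmqee] -> 9 lines: uobbc dam ocxu sxor bpmo jmqee jmjwm tnqr rzcl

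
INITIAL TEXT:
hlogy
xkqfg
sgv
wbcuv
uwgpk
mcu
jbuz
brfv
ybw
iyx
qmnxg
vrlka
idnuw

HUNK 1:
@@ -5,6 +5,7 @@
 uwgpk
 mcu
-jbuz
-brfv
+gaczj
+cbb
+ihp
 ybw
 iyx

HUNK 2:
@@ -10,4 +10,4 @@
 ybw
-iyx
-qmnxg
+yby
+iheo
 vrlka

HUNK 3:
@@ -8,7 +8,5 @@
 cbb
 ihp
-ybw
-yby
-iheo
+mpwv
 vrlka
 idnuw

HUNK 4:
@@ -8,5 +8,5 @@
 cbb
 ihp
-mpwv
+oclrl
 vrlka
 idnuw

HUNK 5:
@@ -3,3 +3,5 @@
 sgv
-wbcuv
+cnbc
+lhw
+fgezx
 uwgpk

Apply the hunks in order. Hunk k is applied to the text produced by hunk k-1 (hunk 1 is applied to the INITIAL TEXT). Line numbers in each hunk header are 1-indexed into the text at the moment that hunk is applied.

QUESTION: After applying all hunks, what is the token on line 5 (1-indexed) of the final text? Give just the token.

Answer: lhw

Derivation:
Hunk 1: at line 5 remove [jbuz,brfv] add [gaczj,cbb,ihp] -> 14 lines: hlogy xkqfg sgv wbcuv uwgpk mcu gaczj cbb ihp ybw iyx qmnxg vrlka idnuw
Hunk 2: at line 10 remove [iyx,qmnxg] add [yby,iheo] -> 14 lines: hlogy xkqfg sgv wbcuv uwgpk mcu gaczj cbb ihp ybw yby iheo vrlka idnuw
Hunk 3: at line 8 remove [ybw,yby,iheo] add [mpwv] -> 12 lines: hlogy xkqfg sgv wbcuv uwgpk mcu gaczj cbb ihp mpwv vrlka idnuw
Hunk 4: at line 8 remove [mpwv] add [oclrl] -> 12 lines: hlogy xkqfg sgv wbcuv uwgpk mcu gaczj cbb ihp oclrl vrlka idnuw
Hunk 5: at line 3 remove [wbcuv] add [cnbc,lhw,fgezx] -> 14 lines: hlogy xkqfg sgv cnbc lhw fgezx uwgpk mcu gaczj cbb ihp oclrl vrlka idnuw
Final line 5: lhw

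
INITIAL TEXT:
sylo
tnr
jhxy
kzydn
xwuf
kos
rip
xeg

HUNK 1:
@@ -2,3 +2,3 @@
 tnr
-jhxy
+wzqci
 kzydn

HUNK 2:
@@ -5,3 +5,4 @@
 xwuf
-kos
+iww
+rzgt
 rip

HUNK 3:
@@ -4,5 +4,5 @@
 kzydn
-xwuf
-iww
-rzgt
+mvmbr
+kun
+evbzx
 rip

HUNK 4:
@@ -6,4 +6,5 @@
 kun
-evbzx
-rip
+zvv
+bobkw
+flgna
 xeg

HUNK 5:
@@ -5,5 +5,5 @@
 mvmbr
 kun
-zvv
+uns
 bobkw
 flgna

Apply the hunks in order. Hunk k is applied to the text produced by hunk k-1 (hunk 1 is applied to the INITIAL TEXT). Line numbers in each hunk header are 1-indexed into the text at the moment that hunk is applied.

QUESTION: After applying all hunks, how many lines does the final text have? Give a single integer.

Answer: 10

Derivation:
Hunk 1: at line 2 remove [jhxy] add [wzqci] -> 8 lines: sylo tnr wzqci kzydn xwuf kos rip xeg
Hunk 2: at line 5 remove [kos] add [iww,rzgt] -> 9 lines: sylo tnr wzqci kzydn xwuf iww rzgt rip xeg
Hunk 3: at line 4 remove [xwuf,iww,rzgt] add [mvmbr,kun,evbzx] -> 9 lines: sylo tnr wzqci kzydn mvmbr kun evbzx rip xeg
Hunk 4: at line 6 remove [evbzx,rip] add [zvv,bobkw,flgna] -> 10 lines: sylo tnr wzqci kzydn mvmbr kun zvv bobkw flgna xeg
Hunk 5: at line 5 remove [zvv] add [uns] -> 10 lines: sylo tnr wzqci kzydn mvmbr kun uns bobkw flgna xeg
Final line count: 10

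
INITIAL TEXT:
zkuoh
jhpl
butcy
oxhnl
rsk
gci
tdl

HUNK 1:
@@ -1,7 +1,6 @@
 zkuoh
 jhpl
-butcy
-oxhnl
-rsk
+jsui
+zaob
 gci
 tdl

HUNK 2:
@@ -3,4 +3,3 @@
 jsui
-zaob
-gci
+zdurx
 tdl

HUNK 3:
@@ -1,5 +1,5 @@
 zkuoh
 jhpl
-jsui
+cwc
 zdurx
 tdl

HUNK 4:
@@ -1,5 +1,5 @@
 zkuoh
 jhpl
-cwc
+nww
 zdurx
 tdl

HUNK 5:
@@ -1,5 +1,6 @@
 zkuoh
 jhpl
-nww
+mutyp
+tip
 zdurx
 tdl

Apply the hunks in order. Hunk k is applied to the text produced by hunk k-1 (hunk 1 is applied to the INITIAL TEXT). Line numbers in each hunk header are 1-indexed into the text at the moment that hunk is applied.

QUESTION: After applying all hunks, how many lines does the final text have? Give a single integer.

Hunk 1: at line 1 remove [butcy,oxhnl,rsk] add [jsui,zaob] -> 6 lines: zkuoh jhpl jsui zaob gci tdl
Hunk 2: at line 3 remove [zaob,gci] add [zdurx] -> 5 lines: zkuoh jhpl jsui zdurx tdl
Hunk 3: at line 1 remove [jsui] add [cwc] -> 5 lines: zkuoh jhpl cwc zdurx tdl
Hunk 4: at line 1 remove [cwc] add [nww] -> 5 lines: zkuoh jhpl nww zdurx tdl
Hunk 5: at line 1 remove [nww] add [mutyp,tip] -> 6 lines: zkuoh jhpl mutyp tip zdurx tdl
Final line count: 6

Answer: 6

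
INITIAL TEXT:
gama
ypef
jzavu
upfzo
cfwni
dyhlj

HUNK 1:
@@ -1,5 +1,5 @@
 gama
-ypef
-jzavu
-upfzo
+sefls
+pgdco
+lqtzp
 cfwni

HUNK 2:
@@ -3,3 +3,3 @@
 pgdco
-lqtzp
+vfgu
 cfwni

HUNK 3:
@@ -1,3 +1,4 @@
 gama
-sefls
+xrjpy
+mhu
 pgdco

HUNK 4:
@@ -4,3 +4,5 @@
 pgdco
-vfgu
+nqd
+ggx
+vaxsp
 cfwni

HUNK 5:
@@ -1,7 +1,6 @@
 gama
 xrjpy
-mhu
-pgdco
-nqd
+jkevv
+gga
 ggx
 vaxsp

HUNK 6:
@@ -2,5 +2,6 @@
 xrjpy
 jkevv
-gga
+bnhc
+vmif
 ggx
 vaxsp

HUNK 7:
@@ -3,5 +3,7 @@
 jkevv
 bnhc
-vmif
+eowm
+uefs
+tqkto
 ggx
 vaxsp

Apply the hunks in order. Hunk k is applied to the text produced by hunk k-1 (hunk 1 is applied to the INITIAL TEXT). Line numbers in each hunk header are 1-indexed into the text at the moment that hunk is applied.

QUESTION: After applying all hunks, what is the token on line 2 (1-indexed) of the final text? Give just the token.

Hunk 1: at line 1 remove [ypef,jzavu,upfzo] add [sefls,pgdco,lqtzp] -> 6 lines: gama sefls pgdco lqtzp cfwni dyhlj
Hunk 2: at line 3 remove [lqtzp] add [vfgu] -> 6 lines: gama sefls pgdco vfgu cfwni dyhlj
Hunk 3: at line 1 remove [sefls] add [xrjpy,mhu] -> 7 lines: gama xrjpy mhu pgdco vfgu cfwni dyhlj
Hunk 4: at line 4 remove [vfgu] add [nqd,ggx,vaxsp] -> 9 lines: gama xrjpy mhu pgdco nqd ggx vaxsp cfwni dyhlj
Hunk 5: at line 1 remove [mhu,pgdco,nqd] add [jkevv,gga] -> 8 lines: gama xrjpy jkevv gga ggx vaxsp cfwni dyhlj
Hunk 6: at line 2 remove [gga] add [bnhc,vmif] -> 9 lines: gama xrjpy jkevv bnhc vmif ggx vaxsp cfwni dyhlj
Hunk 7: at line 3 remove [vmif] add [eowm,uefs,tqkto] -> 11 lines: gama xrjpy jkevv bnhc eowm uefs tqkto ggx vaxsp cfwni dyhlj
Final line 2: xrjpy

Answer: xrjpy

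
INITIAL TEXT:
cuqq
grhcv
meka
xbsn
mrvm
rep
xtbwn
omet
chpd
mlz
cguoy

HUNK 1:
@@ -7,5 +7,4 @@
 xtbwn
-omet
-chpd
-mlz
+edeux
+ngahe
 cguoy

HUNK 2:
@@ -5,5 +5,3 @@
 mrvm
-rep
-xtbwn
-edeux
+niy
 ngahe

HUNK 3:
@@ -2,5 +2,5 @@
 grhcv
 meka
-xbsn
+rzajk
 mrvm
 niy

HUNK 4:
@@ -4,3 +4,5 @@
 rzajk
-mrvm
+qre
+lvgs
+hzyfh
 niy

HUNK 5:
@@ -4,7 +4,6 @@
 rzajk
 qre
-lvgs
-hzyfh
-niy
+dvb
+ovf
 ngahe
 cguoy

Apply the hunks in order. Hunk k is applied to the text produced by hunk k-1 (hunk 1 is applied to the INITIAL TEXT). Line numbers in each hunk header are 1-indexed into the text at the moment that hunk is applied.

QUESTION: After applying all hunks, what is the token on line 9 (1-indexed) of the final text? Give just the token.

Answer: cguoy

Derivation:
Hunk 1: at line 7 remove [omet,chpd,mlz] add [edeux,ngahe] -> 10 lines: cuqq grhcv meka xbsn mrvm rep xtbwn edeux ngahe cguoy
Hunk 2: at line 5 remove [rep,xtbwn,edeux] add [niy] -> 8 lines: cuqq grhcv meka xbsn mrvm niy ngahe cguoy
Hunk 3: at line 2 remove [xbsn] add [rzajk] -> 8 lines: cuqq grhcv meka rzajk mrvm niy ngahe cguoy
Hunk 4: at line 4 remove [mrvm] add [qre,lvgs,hzyfh] -> 10 lines: cuqq grhcv meka rzajk qre lvgs hzyfh niy ngahe cguoy
Hunk 5: at line 4 remove [lvgs,hzyfh,niy] add [dvb,ovf] -> 9 lines: cuqq grhcv meka rzajk qre dvb ovf ngahe cguoy
Final line 9: cguoy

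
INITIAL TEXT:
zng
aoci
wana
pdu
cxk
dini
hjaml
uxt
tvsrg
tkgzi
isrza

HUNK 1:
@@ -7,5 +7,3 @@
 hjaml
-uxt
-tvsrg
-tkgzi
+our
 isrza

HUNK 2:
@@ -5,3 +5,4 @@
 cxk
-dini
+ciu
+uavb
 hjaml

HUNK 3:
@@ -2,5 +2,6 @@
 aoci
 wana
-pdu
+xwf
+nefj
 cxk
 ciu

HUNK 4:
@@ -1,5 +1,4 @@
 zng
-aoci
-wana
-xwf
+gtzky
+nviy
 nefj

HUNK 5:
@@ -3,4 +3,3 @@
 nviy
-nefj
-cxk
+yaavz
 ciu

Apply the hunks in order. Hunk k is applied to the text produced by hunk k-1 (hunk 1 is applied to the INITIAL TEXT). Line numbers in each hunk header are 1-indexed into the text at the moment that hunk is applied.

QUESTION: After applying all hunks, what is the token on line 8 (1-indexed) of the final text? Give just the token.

Hunk 1: at line 7 remove [uxt,tvsrg,tkgzi] add [our] -> 9 lines: zng aoci wana pdu cxk dini hjaml our isrza
Hunk 2: at line 5 remove [dini] add [ciu,uavb] -> 10 lines: zng aoci wana pdu cxk ciu uavb hjaml our isrza
Hunk 3: at line 2 remove [pdu] add [xwf,nefj] -> 11 lines: zng aoci wana xwf nefj cxk ciu uavb hjaml our isrza
Hunk 4: at line 1 remove [aoci,wana,xwf] add [gtzky,nviy] -> 10 lines: zng gtzky nviy nefj cxk ciu uavb hjaml our isrza
Hunk 5: at line 3 remove [nefj,cxk] add [yaavz] -> 9 lines: zng gtzky nviy yaavz ciu uavb hjaml our isrza
Final line 8: our

Answer: our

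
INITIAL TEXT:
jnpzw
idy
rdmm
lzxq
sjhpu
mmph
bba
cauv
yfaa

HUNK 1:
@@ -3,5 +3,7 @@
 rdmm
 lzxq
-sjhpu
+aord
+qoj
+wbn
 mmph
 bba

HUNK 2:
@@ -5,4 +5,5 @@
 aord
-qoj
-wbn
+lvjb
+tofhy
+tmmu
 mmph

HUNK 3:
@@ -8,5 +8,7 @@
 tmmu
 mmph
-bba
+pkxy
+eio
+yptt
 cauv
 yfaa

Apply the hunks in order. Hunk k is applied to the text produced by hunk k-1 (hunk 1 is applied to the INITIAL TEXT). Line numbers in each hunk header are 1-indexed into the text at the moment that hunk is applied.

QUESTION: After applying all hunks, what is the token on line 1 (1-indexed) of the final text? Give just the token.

Hunk 1: at line 3 remove [sjhpu] add [aord,qoj,wbn] -> 11 lines: jnpzw idy rdmm lzxq aord qoj wbn mmph bba cauv yfaa
Hunk 2: at line 5 remove [qoj,wbn] add [lvjb,tofhy,tmmu] -> 12 lines: jnpzw idy rdmm lzxq aord lvjb tofhy tmmu mmph bba cauv yfaa
Hunk 3: at line 8 remove [bba] add [pkxy,eio,yptt] -> 14 lines: jnpzw idy rdmm lzxq aord lvjb tofhy tmmu mmph pkxy eio yptt cauv yfaa
Final line 1: jnpzw

Answer: jnpzw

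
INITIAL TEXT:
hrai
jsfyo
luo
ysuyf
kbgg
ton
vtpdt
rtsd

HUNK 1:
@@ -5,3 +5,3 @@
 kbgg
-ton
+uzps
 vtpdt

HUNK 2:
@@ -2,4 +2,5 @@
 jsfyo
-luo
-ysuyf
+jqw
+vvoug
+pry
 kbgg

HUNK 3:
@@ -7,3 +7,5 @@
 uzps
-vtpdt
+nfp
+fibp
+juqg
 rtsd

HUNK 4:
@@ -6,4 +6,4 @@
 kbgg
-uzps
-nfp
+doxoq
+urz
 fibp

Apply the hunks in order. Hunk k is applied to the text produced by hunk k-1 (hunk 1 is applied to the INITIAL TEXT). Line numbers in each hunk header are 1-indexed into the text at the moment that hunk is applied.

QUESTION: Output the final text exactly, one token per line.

Hunk 1: at line 5 remove [ton] add [uzps] -> 8 lines: hrai jsfyo luo ysuyf kbgg uzps vtpdt rtsd
Hunk 2: at line 2 remove [luo,ysuyf] add [jqw,vvoug,pry] -> 9 lines: hrai jsfyo jqw vvoug pry kbgg uzps vtpdt rtsd
Hunk 3: at line 7 remove [vtpdt] add [nfp,fibp,juqg] -> 11 lines: hrai jsfyo jqw vvoug pry kbgg uzps nfp fibp juqg rtsd
Hunk 4: at line 6 remove [uzps,nfp] add [doxoq,urz] -> 11 lines: hrai jsfyo jqw vvoug pry kbgg doxoq urz fibp juqg rtsd

Answer: hrai
jsfyo
jqw
vvoug
pry
kbgg
doxoq
urz
fibp
juqg
rtsd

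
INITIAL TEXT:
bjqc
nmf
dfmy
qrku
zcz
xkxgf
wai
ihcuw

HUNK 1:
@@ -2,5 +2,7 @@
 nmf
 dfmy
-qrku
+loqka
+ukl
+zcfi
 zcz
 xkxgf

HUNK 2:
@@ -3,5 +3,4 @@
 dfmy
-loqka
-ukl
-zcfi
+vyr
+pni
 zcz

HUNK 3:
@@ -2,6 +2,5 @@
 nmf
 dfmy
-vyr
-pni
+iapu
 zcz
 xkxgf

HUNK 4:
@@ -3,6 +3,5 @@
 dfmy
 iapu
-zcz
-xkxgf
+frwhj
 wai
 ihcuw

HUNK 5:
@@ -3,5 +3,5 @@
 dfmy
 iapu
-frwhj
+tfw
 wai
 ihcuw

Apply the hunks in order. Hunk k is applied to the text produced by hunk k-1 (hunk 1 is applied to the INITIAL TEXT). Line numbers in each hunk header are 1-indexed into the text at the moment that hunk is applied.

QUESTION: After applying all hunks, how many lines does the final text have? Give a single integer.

Answer: 7

Derivation:
Hunk 1: at line 2 remove [qrku] add [loqka,ukl,zcfi] -> 10 lines: bjqc nmf dfmy loqka ukl zcfi zcz xkxgf wai ihcuw
Hunk 2: at line 3 remove [loqka,ukl,zcfi] add [vyr,pni] -> 9 lines: bjqc nmf dfmy vyr pni zcz xkxgf wai ihcuw
Hunk 3: at line 2 remove [vyr,pni] add [iapu] -> 8 lines: bjqc nmf dfmy iapu zcz xkxgf wai ihcuw
Hunk 4: at line 3 remove [zcz,xkxgf] add [frwhj] -> 7 lines: bjqc nmf dfmy iapu frwhj wai ihcuw
Hunk 5: at line 3 remove [frwhj] add [tfw] -> 7 lines: bjqc nmf dfmy iapu tfw wai ihcuw
Final line count: 7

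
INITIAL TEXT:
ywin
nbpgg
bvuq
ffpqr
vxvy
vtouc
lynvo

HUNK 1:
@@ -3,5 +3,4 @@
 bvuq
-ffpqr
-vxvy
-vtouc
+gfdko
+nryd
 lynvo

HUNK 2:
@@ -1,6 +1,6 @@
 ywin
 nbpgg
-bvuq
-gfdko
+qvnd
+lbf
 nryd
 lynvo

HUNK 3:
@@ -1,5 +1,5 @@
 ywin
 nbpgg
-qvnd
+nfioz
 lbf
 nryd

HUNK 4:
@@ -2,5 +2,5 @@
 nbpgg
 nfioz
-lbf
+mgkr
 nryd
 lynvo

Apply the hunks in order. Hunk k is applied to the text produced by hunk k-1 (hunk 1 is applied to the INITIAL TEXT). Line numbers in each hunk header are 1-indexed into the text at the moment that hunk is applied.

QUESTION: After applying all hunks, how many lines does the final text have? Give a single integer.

Hunk 1: at line 3 remove [ffpqr,vxvy,vtouc] add [gfdko,nryd] -> 6 lines: ywin nbpgg bvuq gfdko nryd lynvo
Hunk 2: at line 1 remove [bvuq,gfdko] add [qvnd,lbf] -> 6 lines: ywin nbpgg qvnd lbf nryd lynvo
Hunk 3: at line 1 remove [qvnd] add [nfioz] -> 6 lines: ywin nbpgg nfioz lbf nryd lynvo
Hunk 4: at line 2 remove [lbf] add [mgkr] -> 6 lines: ywin nbpgg nfioz mgkr nryd lynvo
Final line count: 6

Answer: 6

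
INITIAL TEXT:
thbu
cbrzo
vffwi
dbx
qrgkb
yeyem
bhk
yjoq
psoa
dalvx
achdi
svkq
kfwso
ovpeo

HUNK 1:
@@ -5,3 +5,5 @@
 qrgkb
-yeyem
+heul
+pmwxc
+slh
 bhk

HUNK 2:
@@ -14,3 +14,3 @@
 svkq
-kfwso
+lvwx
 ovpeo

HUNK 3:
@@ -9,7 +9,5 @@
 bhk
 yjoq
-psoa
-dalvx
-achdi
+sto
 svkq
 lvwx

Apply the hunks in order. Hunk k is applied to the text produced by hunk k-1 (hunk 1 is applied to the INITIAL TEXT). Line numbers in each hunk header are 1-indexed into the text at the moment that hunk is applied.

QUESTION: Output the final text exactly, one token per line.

Answer: thbu
cbrzo
vffwi
dbx
qrgkb
heul
pmwxc
slh
bhk
yjoq
sto
svkq
lvwx
ovpeo

Derivation:
Hunk 1: at line 5 remove [yeyem] add [heul,pmwxc,slh] -> 16 lines: thbu cbrzo vffwi dbx qrgkb heul pmwxc slh bhk yjoq psoa dalvx achdi svkq kfwso ovpeo
Hunk 2: at line 14 remove [kfwso] add [lvwx] -> 16 lines: thbu cbrzo vffwi dbx qrgkb heul pmwxc slh bhk yjoq psoa dalvx achdi svkq lvwx ovpeo
Hunk 3: at line 9 remove [psoa,dalvx,achdi] add [sto] -> 14 lines: thbu cbrzo vffwi dbx qrgkb heul pmwxc slh bhk yjoq sto svkq lvwx ovpeo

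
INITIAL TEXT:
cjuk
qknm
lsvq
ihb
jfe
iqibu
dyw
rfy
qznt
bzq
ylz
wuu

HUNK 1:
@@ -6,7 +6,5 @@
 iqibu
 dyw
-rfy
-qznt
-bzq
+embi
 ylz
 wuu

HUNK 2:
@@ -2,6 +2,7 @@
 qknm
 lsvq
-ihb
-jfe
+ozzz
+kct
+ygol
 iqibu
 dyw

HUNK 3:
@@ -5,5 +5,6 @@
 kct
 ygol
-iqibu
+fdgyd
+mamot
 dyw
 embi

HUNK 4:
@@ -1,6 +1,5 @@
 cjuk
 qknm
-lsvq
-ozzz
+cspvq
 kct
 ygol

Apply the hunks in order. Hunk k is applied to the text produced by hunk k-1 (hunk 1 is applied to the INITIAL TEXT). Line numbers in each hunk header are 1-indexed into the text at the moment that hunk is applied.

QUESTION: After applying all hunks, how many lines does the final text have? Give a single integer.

Answer: 11

Derivation:
Hunk 1: at line 6 remove [rfy,qznt,bzq] add [embi] -> 10 lines: cjuk qknm lsvq ihb jfe iqibu dyw embi ylz wuu
Hunk 2: at line 2 remove [ihb,jfe] add [ozzz,kct,ygol] -> 11 lines: cjuk qknm lsvq ozzz kct ygol iqibu dyw embi ylz wuu
Hunk 3: at line 5 remove [iqibu] add [fdgyd,mamot] -> 12 lines: cjuk qknm lsvq ozzz kct ygol fdgyd mamot dyw embi ylz wuu
Hunk 4: at line 1 remove [lsvq,ozzz] add [cspvq] -> 11 lines: cjuk qknm cspvq kct ygol fdgyd mamot dyw embi ylz wuu
Final line count: 11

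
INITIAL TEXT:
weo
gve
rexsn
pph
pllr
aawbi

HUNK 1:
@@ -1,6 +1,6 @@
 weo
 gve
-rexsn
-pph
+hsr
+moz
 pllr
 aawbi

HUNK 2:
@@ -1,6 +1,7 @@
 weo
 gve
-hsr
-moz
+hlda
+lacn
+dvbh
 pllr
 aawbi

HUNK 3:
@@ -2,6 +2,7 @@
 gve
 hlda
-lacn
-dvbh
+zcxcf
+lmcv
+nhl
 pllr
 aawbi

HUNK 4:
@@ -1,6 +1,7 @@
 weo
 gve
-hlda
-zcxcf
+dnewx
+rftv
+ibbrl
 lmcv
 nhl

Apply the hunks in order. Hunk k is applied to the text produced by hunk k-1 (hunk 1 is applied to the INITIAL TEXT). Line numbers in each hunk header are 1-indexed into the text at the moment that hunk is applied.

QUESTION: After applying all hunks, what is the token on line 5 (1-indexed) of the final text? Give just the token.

Answer: ibbrl

Derivation:
Hunk 1: at line 1 remove [rexsn,pph] add [hsr,moz] -> 6 lines: weo gve hsr moz pllr aawbi
Hunk 2: at line 1 remove [hsr,moz] add [hlda,lacn,dvbh] -> 7 lines: weo gve hlda lacn dvbh pllr aawbi
Hunk 3: at line 2 remove [lacn,dvbh] add [zcxcf,lmcv,nhl] -> 8 lines: weo gve hlda zcxcf lmcv nhl pllr aawbi
Hunk 4: at line 1 remove [hlda,zcxcf] add [dnewx,rftv,ibbrl] -> 9 lines: weo gve dnewx rftv ibbrl lmcv nhl pllr aawbi
Final line 5: ibbrl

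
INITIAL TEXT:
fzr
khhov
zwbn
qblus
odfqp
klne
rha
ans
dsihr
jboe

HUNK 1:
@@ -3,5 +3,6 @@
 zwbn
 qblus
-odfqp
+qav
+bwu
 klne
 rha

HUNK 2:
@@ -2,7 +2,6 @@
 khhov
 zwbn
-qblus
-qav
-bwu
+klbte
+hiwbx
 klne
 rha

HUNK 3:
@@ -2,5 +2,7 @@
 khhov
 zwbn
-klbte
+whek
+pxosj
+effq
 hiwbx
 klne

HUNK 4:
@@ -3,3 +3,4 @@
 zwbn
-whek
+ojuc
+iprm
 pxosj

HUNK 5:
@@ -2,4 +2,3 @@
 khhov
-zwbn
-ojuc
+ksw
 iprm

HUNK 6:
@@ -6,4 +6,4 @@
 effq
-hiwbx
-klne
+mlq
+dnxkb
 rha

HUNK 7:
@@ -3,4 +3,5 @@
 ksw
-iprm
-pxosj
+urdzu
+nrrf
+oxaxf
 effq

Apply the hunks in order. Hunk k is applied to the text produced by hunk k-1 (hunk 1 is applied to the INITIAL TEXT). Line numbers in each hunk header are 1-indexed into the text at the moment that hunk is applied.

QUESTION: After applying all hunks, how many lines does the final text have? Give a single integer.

Answer: 13

Derivation:
Hunk 1: at line 3 remove [odfqp] add [qav,bwu] -> 11 lines: fzr khhov zwbn qblus qav bwu klne rha ans dsihr jboe
Hunk 2: at line 2 remove [qblus,qav,bwu] add [klbte,hiwbx] -> 10 lines: fzr khhov zwbn klbte hiwbx klne rha ans dsihr jboe
Hunk 3: at line 2 remove [klbte] add [whek,pxosj,effq] -> 12 lines: fzr khhov zwbn whek pxosj effq hiwbx klne rha ans dsihr jboe
Hunk 4: at line 3 remove [whek] add [ojuc,iprm] -> 13 lines: fzr khhov zwbn ojuc iprm pxosj effq hiwbx klne rha ans dsihr jboe
Hunk 5: at line 2 remove [zwbn,ojuc] add [ksw] -> 12 lines: fzr khhov ksw iprm pxosj effq hiwbx klne rha ans dsihr jboe
Hunk 6: at line 6 remove [hiwbx,klne] add [mlq,dnxkb] -> 12 lines: fzr khhov ksw iprm pxosj effq mlq dnxkb rha ans dsihr jboe
Hunk 7: at line 3 remove [iprm,pxosj] add [urdzu,nrrf,oxaxf] -> 13 lines: fzr khhov ksw urdzu nrrf oxaxf effq mlq dnxkb rha ans dsihr jboe
Final line count: 13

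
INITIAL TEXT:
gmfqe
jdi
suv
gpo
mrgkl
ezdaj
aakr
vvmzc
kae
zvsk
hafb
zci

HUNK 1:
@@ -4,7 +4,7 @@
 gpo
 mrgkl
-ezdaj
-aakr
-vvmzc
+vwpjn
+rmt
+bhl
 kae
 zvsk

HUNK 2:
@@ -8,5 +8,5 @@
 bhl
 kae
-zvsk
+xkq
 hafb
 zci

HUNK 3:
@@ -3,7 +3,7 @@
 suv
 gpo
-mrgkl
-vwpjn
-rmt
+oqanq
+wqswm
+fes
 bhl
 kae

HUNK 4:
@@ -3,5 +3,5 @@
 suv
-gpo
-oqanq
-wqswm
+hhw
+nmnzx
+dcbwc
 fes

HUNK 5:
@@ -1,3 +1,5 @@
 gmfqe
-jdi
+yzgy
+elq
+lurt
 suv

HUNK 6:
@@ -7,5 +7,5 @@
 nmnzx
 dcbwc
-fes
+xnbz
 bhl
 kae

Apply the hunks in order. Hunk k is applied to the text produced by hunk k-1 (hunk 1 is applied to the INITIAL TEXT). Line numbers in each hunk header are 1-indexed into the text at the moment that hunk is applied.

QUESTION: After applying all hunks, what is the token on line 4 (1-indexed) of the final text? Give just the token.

Hunk 1: at line 4 remove [ezdaj,aakr,vvmzc] add [vwpjn,rmt,bhl] -> 12 lines: gmfqe jdi suv gpo mrgkl vwpjn rmt bhl kae zvsk hafb zci
Hunk 2: at line 8 remove [zvsk] add [xkq] -> 12 lines: gmfqe jdi suv gpo mrgkl vwpjn rmt bhl kae xkq hafb zci
Hunk 3: at line 3 remove [mrgkl,vwpjn,rmt] add [oqanq,wqswm,fes] -> 12 lines: gmfqe jdi suv gpo oqanq wqswm fes bhl kae xkq hafb zci
Hunk 4: at line 3 remove [gpo,oqanq,wqswm] add [hhw,nmnzx,dcbwc] -> 12 lines: gmfqe jdi suv hhw nmnzx dcbwc fes bhl kae xkq hafb zci
Hunk 5: at line 1 remove [jdi] add [yzgy,elq,lurt] -> 14 lines: gmfqe yzgy elq lurt suv hhw nmnzx dcbwc fes bhl kae xkq hafb zci
Hunk 6: at line 7 remove [fes] add [xnbz] -> 14 lines: gmfqe yzgy elq lurt suv hhw nmnzx dcbwc xnbz bhl kae xkq hafb zci
Final line 4: lurt

Answer: lurt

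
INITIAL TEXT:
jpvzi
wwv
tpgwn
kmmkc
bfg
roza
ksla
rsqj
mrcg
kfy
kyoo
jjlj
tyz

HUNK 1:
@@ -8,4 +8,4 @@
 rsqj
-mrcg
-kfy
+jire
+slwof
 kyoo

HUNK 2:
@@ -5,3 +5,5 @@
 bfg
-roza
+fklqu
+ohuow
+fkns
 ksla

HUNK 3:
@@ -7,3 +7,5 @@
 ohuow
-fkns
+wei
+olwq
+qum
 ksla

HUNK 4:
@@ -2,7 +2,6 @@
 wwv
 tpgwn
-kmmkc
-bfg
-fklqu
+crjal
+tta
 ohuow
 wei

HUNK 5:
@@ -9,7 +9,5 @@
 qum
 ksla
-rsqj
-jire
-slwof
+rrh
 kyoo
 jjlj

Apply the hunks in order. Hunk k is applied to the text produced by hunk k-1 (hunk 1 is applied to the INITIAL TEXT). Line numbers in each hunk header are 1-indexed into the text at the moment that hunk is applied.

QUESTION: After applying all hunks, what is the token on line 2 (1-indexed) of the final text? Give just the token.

Answer: wwv

Derivation:
Hunk 1: at line 8 remove [mrcg,kfy] add [jire,slwof] -> 13 lines: jpvzi wwv tpgwn kmmkc bfg roza ksla rsqj jire slwof kyoo jjlj tyz
Hunk 2: at line 5 remove [roza] add [fklqu,ohuow,fkns] -> 15 lines: jpvzi wwv tpgwn kmmkc bfg fklqu ohuow fkns ksla rsqj jire slwof kyoo jjlj tyz
Hunk 3: at line 7 remove [fkns] add [wei,olwq,qum] -> 17 lines: jpvzi wwv tpgwn kmmkc bfg fklqu ohuow wei olwq qum ksla rsqj jire slwof kyoo jjlj tyz
Hunk 4: at line 2 remove [kmmkc,bfg,fklqu] add [crjal,tta] -> 16 lines: jpvzi wwv tpgwn crjal tta ohuow wei olwq qum ksla rsqj jire slwof kyoo jjlj tyz
Hunk 5: at line 9 remove [rsqj,jire,slwof] add [rrh] -> 14 lines: jpvzi wwv tpgwn crjal tta ohuow wei olwq qum ksla rrh kyoo jjlj tyz
Final line 2: wwv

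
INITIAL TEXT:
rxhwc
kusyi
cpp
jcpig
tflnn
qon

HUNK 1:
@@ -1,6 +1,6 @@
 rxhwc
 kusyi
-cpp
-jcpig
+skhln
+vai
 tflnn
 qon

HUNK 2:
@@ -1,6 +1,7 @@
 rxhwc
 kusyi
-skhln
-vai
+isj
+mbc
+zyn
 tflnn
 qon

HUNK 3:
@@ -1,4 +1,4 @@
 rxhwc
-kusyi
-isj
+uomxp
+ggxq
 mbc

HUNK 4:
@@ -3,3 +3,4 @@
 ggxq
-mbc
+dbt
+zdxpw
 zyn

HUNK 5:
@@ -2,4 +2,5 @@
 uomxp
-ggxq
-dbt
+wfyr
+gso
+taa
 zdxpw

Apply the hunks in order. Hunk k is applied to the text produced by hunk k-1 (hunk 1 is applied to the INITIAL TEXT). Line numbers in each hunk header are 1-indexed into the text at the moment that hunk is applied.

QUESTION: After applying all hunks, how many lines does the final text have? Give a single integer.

Hunk 1: at line 1 remove [cpp,jcpig] add [skhln,vai] -> 6 lines: rxhwc kusyi skhln vai tflnn qon
Hunk 2: at line 1 remove [skhln,vai] add [isj,mbc,zyn] -> 7 lines: rxhwc kusyi isj mbc zyn tflnn qon
Hunk 3: at line 1 remove [kusyi,isj] add [uomxp,ggxq] -> 7 lines: rxhwc uomxp ggxq mbc zyn tflnn qon
Hunk 4: at line 3 remove [mbc] add [dbt,zdxpw] -> 8 lines: rxhwc uomxp ggxq dbt zdxpw zyn tflnn qon
Hunk 5: at line 2 remove [ggxq,dbt] add [wfyr,gso,taa] -> 9 lines: rxhwc uomxp wfyr gso taa zdxpw zyn tflnn qon
Final line count: 9

Answer: 9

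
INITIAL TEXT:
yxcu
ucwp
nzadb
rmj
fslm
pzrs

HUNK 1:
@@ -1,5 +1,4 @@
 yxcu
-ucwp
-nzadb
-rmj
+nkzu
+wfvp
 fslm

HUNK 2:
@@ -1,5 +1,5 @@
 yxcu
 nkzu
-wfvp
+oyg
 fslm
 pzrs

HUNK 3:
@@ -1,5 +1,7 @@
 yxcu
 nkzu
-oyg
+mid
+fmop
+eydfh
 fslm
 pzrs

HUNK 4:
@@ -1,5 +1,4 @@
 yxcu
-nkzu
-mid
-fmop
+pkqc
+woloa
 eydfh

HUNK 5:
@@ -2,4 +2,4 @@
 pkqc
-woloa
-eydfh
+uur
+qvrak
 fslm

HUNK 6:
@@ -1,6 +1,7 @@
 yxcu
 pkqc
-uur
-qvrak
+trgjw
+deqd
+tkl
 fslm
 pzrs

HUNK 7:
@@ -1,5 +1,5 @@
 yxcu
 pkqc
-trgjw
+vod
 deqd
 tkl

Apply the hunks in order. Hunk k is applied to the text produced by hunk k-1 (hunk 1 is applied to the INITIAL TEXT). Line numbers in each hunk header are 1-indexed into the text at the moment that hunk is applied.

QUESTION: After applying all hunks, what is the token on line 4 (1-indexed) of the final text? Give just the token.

Answer: deqd

Derivation:
Hunk 1: at line 1 remove [ucwp,nzadb,rmj] add [nkzu,wfvp] -> 5 lines: yxcu nkzu wfvp fslm pzrs
Hunk 2: at line 1 remove [wfvp] add [oyg] -> 5 lines: yxcu nkzu oyg fslm pzrs
Hunk 3: at line 1 remove [oyg] add [mid,fmop,eydfh] -> 7 lines: yxcu nkzu mid fmop eydfh fslm pzrs
Hunk 4: at line 1 remove [nkzu,mid,fmop] add [pkqc,woloa] -> 6 lines: yxcu pkqc woloa eydfh fslm pzrs
Hunk 5: at line 2 remove [woloa,eydfh] add [uur,qvrak] -> 6 lines: yxcu pkqc uur qvrak fslm pzrs
Hunk 6: at line 1 remove [uur,qvrak] add [trgjw,deqd,tkl] -> 7 lines: yxcu pkqc trgjw deqd tkl fslm pzrs
Hunk 7: at line 1 remove [trgjw] add [vod] -> 7 lines: yxcu pkqc vod deqd tkl fslm pzrs
Final line 4: deqd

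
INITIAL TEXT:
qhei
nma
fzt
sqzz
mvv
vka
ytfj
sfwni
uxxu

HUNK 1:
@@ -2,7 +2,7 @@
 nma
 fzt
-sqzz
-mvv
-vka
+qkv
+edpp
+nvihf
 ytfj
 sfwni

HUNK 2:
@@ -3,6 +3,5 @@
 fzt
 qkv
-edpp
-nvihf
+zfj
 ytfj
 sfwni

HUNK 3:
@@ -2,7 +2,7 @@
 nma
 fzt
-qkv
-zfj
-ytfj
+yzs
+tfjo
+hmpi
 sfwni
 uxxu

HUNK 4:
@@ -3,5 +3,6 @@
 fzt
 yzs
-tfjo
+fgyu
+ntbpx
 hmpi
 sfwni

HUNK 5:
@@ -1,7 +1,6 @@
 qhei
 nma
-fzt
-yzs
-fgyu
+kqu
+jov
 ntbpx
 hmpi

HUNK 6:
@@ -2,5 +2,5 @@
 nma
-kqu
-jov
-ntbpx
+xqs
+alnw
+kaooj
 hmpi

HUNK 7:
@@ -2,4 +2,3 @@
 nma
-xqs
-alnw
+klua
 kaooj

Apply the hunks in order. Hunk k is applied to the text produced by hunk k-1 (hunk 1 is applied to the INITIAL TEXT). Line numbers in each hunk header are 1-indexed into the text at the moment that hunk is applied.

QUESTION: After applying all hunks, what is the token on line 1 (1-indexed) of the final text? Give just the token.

Hunk 1: at line 2 remove [sqzz,mvv,vka] add [qkv,edpp,nvihf] -> 9 lines: qhei nma fzt qkv edpp nvihf ytfj sfwni uxxu
Hunk 2: at line 3 remove [edpp,nvihf] add [zfj] -> 8 lines: qhei nma fzt qkv zfj ytfj sfwni uxxu
Hunk 3: at line 2 remove [qkv,zfj,ytfj] add [yzs,tfjo,hmpi] -> 8 lines: qhei nma fzt yzs tfjo hmpi sfwni uxxu
Hunk 4: at line 3 remove [tfjo] add [fgyu,ntbpx] -> 9 lines: qhei nma fzt yzs fgyu ntbpx hmpi sfwni uxxu
Hunk 5: at line 1 remove [fzt,yzs,fgyu] add [kqu,jov] -> 8 lines: qhei nma kqu jov ntbpx hmpi sfwni uxxu
Hunk 6: at line 2 remove [kqu,jov,ntbpx] add [xqs,alnw,kaooj] -> 8 lines: qhei nma xqs alnw kaooj hmpi sfwni uxxu
Hunk 7: at line 2 remove [xqs,alnw] add [klua] -> 7 lines: qhei nma klua kaooj hmpi sfwni uxxu
Final line 1: qhei

Answer: qhei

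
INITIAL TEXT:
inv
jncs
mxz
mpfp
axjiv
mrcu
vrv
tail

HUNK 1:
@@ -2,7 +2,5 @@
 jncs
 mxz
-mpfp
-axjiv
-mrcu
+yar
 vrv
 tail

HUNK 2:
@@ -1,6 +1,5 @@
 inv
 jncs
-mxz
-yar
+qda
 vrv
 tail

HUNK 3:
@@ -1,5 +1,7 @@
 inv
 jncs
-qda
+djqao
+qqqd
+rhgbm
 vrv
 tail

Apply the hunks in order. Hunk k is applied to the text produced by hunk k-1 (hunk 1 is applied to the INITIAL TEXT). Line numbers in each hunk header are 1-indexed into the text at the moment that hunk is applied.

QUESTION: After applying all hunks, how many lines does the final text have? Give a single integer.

Hunk 1: at line 2 remove [mpfp,axjiv,mrcu] add [yar] -> 6 lines: inv jncs mxz yar vrv tail
Hunk 2: at line 1 remove [mxz,yar] add [qda] -> 5 lines: inv jncs qda vrv tail
Hunk 3: at line 1 remove [qda] add [djqao,qqqd,rhgbm] -> 7 lines: inv jncs djqao qqqd rhgbm vrv tail
Final line count: 7

Answer: 7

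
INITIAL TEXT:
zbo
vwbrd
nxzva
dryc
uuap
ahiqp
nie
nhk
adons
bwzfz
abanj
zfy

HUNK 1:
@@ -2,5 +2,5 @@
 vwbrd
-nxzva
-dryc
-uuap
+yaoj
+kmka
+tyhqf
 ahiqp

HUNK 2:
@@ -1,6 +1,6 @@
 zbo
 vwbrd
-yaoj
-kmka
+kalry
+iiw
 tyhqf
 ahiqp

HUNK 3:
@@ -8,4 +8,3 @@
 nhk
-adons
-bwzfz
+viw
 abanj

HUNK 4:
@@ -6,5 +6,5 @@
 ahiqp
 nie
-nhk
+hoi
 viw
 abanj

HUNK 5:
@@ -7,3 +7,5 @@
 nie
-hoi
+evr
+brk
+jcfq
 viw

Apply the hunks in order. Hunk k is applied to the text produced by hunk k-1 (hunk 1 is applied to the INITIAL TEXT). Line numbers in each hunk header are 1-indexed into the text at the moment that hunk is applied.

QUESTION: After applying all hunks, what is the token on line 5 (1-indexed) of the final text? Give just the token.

Answer: tyhqf

Derivation:
Hunk 1: at line 2 remove [nxzva,dryc,uuap] add [yaoj,kmka,tyhqf] -> 12 lines: zbo vwbrd yaoj kmka tyhqf ahiqp nie nhk adons bwzfz abanj zfy
Hunk 2: at line 1 remove [yaoj,kmka] add [kalry,iiw] -> 12 lines: zbo vwbrd kalry iiw tyhqf ahiqp nie nhk adons bwzfz abanj zfy
Hunk 3: at line 8 remove [adons,bwzfz] add [viw] -> 11 lines: zbo vwbrd kalry iiw tyhqf ahiqp nie nhk viw abanj zfy
Hunk 4: at line 6 remove [nhk] add [hoi] -> 11 lines: zbo vwbrd kalry iiw tyhqf ahiqp nie hoi viw abanj zfy
Hunk 5: at line 7 remove [hoi] add [evr,brk,jcfq] -> 13 lines: zbo vwbrd kalry iiw tyhqf ahiqp nie evr brk jcfq viw abanj zfy
Final line 5: tyhqf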